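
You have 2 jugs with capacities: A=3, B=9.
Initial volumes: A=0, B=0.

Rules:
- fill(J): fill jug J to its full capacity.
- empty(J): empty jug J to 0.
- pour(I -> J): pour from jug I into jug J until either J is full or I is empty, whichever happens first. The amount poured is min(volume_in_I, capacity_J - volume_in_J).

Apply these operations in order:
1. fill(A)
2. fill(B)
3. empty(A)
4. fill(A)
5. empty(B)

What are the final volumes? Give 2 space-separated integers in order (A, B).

Step 1: fill(A) -> (A=3 B=0)
Step 2: fill(B) -> (A=3 B=9)
Step 3: empty(A) -> (A=0 B=9)
Step 4: fill(A) -> (A=3 B=9)
Step 5: empty(B) -> (A=3 B=0)

Answer: 3 0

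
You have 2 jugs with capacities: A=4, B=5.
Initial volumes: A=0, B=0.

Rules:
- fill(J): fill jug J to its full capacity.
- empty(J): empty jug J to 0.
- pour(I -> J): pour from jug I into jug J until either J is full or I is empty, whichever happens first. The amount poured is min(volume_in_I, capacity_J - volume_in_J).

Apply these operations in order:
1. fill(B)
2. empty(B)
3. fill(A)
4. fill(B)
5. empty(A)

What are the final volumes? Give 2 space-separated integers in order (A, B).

Answer: 0 5

Derivation:
Step 1: fill(B) -> (A=0 B=5)
Step 2: empty(B) -> (A=0 B=0)
Step 3: fill(A) -> (A=4 B=0)
Step 4: fill(B) -> (A=4 B=5)
Step 5: empty(A) -> (A=0 B=5)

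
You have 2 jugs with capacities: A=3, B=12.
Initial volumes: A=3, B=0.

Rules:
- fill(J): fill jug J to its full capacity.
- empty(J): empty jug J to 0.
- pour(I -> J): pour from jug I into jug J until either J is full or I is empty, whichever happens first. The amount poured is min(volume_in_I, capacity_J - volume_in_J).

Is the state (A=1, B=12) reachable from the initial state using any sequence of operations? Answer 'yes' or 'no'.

Answer: no

Derivation:
BFS explored all 10 reachable states.
Reachable set includes: (0,0), (0,3), (0,6), (0,9), (0,12), (3,0), (3,3), (3,6), (3,9), (3,12)
Target (A=1, B=12) not in reachable set → no.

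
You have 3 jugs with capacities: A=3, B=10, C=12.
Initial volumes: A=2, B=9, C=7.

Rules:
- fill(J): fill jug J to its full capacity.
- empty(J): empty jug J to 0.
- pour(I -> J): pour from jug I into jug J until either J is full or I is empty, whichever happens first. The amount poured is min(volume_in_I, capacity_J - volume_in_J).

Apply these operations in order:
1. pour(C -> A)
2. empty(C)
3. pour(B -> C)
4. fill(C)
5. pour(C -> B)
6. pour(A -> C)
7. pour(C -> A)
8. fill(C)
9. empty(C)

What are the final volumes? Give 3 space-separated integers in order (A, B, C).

Step 1: pour(C -> A) -> (A=3 B=9 C=6)
Step 2: empty(C) -> (A=3 B=9 C=0)
Step 3: pour(B -> C) -> (A=3 B=0 C=9)
Step 4: fill(C) -> (A=3 B=0 C=12)
Step 5: pour(C -> B) -> (A=3 B=10 C=2)
Step 6: pour(A -> C) -> (A=0 B=10 C=5)
Step 7: pour(C -> A) -> (A=3 B=10 C=2)
Step 8: fill(C) -> (A=3 B=10 C=12)
Step 9: empty(C) -> (A=3 B=10 C=0)

Answer: 3 10 0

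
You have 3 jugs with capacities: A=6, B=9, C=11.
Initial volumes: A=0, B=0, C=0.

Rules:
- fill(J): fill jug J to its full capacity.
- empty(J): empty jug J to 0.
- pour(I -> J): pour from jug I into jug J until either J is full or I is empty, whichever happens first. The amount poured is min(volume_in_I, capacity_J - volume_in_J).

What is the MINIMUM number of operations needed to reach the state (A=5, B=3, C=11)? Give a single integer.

BFS from (A=0, B=0, C=0). One shortest path:
  1. fill(B) -> (A=0 B=9 C=0)
  2. fill(C) -> (A=0 B=9 C=11)
  3. pour(B -> A) -> (A=6 B=3 C=11)
  4. empty(A) -> (A=0 B=3 C=11)
  5. pour(C -> A) -> (A=6 B=3 C=5)
  6. empty(A) -> (A=0 B=3 C=5)
  7. pour(C -> A) -> (A=5 B=3 C=0)
  8. fill(C) -> (A=5 B=3 C=11)
Reached target in 8 moves.

Answer: 8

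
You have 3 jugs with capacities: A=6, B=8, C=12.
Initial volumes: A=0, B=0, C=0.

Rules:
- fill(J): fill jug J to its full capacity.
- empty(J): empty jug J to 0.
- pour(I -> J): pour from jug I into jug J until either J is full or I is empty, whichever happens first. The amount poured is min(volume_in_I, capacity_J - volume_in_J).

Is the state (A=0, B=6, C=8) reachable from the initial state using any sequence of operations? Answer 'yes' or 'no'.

BFS from (A=0, B=0, C=0):
  1. fill(A) -> (A=6 B=0 C=0)
  2. fill(B) -> (A=6 B=8 C=0)
  3. pour(B -> C) -> (A=6 B=0 C=8)
  4. pour(A -> B) -> (A=0 B=6 C=8)
Target reached → yes.

Answer: yes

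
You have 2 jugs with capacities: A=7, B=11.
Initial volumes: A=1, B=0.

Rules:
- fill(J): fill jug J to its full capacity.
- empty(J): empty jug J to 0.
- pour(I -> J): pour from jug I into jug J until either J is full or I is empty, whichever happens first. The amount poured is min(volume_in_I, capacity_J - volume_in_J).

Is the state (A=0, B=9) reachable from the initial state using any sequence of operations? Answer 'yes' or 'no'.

Answer: yes

Derivation:
BFS from (A=1, B=0):
  1. fill(B) -> (A=1 B=11)
  2. pour(B -> A) -> (A=7 B=5)
  3. empty(A) -> (A=0 B=5)
  4. pour(B -> A) -> (A=5 B=0)
  5. fill(B) -> (A=5 B=11)
  6. pour(B -> A) -> (A=7 B=9)
  7. empty(A) -> (A=0 B=9)
Target reached → yes.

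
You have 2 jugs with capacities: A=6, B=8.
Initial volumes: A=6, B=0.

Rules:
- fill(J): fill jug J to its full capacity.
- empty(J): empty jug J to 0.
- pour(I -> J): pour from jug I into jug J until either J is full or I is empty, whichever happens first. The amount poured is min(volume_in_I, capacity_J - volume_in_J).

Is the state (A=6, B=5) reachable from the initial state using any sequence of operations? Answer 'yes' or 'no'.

BFS explored all 14 reachable states.
Reachable set includes: (0,0), (0,2), (0,4), (0,6), (0,8), (2,0), (2,8), (4,0), (4,8), (6,0), (6,2), (6,4) ...
Target (A=6, B=5) not in reachable set → no.

Answer: no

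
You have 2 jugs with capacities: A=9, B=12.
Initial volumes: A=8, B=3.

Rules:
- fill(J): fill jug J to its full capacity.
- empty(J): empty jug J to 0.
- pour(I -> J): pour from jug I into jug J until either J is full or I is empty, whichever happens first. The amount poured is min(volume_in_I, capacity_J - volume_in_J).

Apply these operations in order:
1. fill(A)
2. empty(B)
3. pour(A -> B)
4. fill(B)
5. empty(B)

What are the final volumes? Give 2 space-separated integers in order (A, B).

Step 1: fill(A) -> (A=9 B=3)
Step 2: empty(B) -> (A=9 B=0)
Step 3: pour(A -> B) -> (A=0 B=9)
Step 4: fill(B) -> (A=0 B=12)
Step 5: empty(B) -> (A=0 B=0)

Answer: 0 0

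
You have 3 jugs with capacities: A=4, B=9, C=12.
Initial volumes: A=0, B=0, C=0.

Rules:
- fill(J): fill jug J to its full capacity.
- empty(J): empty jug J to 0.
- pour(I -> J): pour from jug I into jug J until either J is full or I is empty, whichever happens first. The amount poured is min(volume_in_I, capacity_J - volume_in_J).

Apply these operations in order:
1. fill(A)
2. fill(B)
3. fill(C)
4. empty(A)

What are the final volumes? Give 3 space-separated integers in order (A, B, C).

Step 1: fill(A) -> (A=4 B=0 C=0)
Step 2: fill(B) -> (A=4 B=9 C=0)
Step 3: fill(C) -> (A=4 B=9 C=12)
Step 4: empty(A) -> (A=0 B=9 C=12)

Answer: 0 9 12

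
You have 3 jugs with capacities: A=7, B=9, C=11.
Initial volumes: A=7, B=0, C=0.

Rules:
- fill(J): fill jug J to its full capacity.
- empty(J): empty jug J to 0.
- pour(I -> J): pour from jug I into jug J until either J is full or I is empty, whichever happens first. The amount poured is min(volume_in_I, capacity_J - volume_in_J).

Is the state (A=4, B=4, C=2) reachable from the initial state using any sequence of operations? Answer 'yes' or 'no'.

Answer: no

Derivation:
BFS explored all 480 reachable states.
Reachable set includes: (0,0,0), (0,0,1), (0,0,2), (0,0,3), (0,0,4), (0,0,5), (0,0,6), (0,0,7), (0,0,8), (0,0,9), (0,0,10), (0,0,11) ...
Target (A=4, B=4, C=2) not in reachable set → no.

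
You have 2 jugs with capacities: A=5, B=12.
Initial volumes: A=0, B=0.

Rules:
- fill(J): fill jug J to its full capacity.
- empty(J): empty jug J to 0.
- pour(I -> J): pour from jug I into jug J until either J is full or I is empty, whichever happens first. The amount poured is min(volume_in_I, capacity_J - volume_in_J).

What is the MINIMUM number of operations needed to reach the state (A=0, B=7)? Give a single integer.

Answer: 3

Derivation:
BFS from (A=0, B=0). One shortest path:
  1. fill(B) -> (A=0 B=12)
  2. pour(B -> A) -> (A=5 B=7)
  3. empty(A) -> (A=0 B=7)
Reached target in 3 moves.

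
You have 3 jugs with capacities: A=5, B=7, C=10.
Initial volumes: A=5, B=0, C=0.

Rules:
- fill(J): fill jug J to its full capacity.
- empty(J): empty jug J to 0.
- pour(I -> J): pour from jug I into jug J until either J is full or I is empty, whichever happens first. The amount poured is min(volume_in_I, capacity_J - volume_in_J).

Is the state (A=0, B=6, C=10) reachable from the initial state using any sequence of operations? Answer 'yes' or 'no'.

Answer: yes

Derivation:
BFS from (A=5, B=0, C=0):
  1. empty(A) -> (A=0 B=0 C=0)
  2. fill(B) -> (A=0 B=7 C=0)
  3. pour(B -> A) -> (A=5 B=2 C=0)
  4. empty(A) -> (A=0 B=2 C=0)
  5. pour(B -> C) -> (A=0 B=0 C=2)
  6. fill(B) -> (A=0 B=7 C=2)
  7. pour(B -> C) -> (A=0 B=0 C=9)
  8. fill(B) -> (A=0 B=7 C=9)
  9. pour(B -> C) -> (A=0 B=6 C=10)
Target reached → yes.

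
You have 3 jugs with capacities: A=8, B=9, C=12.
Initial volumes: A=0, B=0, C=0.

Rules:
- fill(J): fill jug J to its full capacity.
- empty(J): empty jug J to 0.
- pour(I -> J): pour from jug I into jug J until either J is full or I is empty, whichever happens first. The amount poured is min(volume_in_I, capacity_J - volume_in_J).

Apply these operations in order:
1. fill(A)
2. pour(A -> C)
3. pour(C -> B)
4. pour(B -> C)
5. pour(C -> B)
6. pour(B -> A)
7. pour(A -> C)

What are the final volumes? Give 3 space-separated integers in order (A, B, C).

Step 1: fill(A) -> (A=8 B=0 C=0)
Step 2: pour(A -> C) -> (A=0 B=0 C=8)
Step 3: pour(C -> B) -> (A=0 B=8 C=0)
Step 4: pour(B -> C) -> (A=0 B=0 C=8)
Step 5: pour(C -> B) -> (A=0 B=8 C=0)
Step 6: pour(B -> A) -> (A=8 B=0 C=0)
Step 7: pour(A -> C) -> (A=0 B=0 C=8)

Answer: 0 0 8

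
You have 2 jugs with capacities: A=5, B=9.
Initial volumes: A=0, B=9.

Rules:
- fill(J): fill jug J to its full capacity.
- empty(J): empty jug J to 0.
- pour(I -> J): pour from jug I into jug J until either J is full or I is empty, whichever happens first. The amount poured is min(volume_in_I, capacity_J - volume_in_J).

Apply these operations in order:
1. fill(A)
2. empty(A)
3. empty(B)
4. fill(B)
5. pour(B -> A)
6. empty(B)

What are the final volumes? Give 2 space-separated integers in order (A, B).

Step 1: fill(A) -> (A=5 B=9)
Step 2: empty(A) -> (A=0 B=9)
Step 3: empty(B) -> (A=0 B=0)
Step 4: fill(B) -> (A=0 B=9)
Step 5: pour(B -> A) -> (A=5 B=4)
Step 6: empty(B) -> (A=5 B=0)

Answer: 5 0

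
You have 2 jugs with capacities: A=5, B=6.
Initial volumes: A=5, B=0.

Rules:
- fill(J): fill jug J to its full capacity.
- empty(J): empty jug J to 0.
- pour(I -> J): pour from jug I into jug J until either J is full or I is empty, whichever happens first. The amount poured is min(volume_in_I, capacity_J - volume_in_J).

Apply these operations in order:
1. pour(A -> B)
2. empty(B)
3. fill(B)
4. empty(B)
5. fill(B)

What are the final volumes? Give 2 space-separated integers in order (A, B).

Step 1: pour(A -> B) -> (A=0 B=5)
Step 2: empty(B) -> (A=0 B=0)
Step 3: fill(B) -> (A=0 B=6)
Step 4: empty(B) -> (A=0 B=0)
Step 5: fill(B) -> (A=0 B=6)

Answer: 0 6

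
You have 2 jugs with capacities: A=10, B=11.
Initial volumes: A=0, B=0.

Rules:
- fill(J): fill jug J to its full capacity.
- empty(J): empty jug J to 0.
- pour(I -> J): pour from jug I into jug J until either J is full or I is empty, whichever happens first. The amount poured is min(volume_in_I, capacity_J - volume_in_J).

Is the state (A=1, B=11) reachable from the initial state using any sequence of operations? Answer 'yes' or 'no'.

Answer: yes

Derivation:
BFS from (A=0, B=0):
  1. fill(B) -> (A=0 B=11)
  2. pour(B -> A) -> (A=10 B=1)
  3. empty(A) -> (A=0 B=1)
  4. pour(B -> A) -> (A=1 B=0)
  5. fill(B) -> (A=1 B=11)
Target reached → yes.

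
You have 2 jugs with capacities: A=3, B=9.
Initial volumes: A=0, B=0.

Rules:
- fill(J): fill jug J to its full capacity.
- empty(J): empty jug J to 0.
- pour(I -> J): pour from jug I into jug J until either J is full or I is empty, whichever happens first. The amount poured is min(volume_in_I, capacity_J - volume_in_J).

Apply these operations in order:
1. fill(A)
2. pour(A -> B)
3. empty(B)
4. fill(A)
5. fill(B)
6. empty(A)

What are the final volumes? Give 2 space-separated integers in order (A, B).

Step 1: fill(A) -> (A=3 B=0)
Step 2: pour(A -> B) -> (A=0 B=3)
Step 3: empty(B) -> (A=0 B=0)
Step 4: fill(A) -> (A=3 B=0)
Step 5: fill(B) -> (A=3 B=9)
Step 6: empty(A) -> (A=0 B=9)

Answer: 0 9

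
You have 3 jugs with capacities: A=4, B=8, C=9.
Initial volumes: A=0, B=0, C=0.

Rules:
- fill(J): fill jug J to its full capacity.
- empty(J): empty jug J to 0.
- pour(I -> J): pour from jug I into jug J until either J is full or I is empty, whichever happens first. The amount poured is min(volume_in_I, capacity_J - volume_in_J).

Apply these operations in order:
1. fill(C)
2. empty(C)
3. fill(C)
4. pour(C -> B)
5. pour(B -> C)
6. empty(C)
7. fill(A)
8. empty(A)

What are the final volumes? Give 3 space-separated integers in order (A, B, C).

Step 1: fill(C) -> (A=0 B=0 C=9)
Step 2: empty(C) -> (A=0 B=0 C=0)
Step 3: fill(C) -> (A=0 B=0 C=9)
Step 4: pour(C -> B) -> (A=0 B=8 C=1)
Step 5: pour(B -> C) -> (A=0 B=0 C=9)
Step 6: empty(C) -> (A=0 B=0 C=0)
Step 7: fill(A) -> (A=4 B=0 C=0)
Step 8: empty(A) -> (A=0 B=0 C=0)

Answer: 0 0 0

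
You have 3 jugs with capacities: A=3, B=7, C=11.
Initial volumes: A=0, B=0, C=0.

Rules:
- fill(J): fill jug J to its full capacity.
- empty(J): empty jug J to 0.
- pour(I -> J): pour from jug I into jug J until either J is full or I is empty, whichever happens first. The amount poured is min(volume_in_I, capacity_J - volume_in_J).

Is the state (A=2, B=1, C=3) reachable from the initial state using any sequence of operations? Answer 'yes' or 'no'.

BFS explored all 264 reachable states.
Reachable set includes: (0,0,0), (0,0,1), (0,0,2), (0,0,3), (0,0,4), (0,0,5), (0,0,6), (0,0,7), (0,0,8), (0,0,9), (0,0,10), (0,0,11) ...
Target (A=2, B=1, C=3) not in reachable set → no.

Answer: no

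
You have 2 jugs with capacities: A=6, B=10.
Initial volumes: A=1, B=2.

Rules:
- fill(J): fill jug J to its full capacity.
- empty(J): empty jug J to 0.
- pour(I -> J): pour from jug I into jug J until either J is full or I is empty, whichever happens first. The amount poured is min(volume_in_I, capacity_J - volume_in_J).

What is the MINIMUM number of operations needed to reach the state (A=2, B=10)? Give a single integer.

Answer: 3

Derivation:
BFS from (A=1, B=2). One shortest path:
  1. empty(A) -> (A=0 B=2)
  2. pour(B -> A) -> (A=2 B=0)
  3. fill(B) -> (A=2 B=10)
Reached target in 3 moves.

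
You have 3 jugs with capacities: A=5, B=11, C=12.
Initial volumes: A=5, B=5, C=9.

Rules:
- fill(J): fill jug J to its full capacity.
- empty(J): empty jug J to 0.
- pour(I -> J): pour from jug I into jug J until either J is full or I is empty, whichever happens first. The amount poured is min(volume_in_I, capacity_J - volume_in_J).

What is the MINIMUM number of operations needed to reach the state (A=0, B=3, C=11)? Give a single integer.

Answer: 5

Derivation:
BFS from (A=5, B=5, C=9). One shortest path:
  1. empty(A) -> (A=0 B=5 C=9)
  2. pour(C -> B) -> (A=0 B=11 C=3)
  3. pour(C -> A) -> (A=3 B=11 C=0)
  4. pour(B -> C) -> (A=3 B=0 C=11)
  5. pour(A -> B) -> (A=0 B=3 C=11)
Reached target in 5 moves.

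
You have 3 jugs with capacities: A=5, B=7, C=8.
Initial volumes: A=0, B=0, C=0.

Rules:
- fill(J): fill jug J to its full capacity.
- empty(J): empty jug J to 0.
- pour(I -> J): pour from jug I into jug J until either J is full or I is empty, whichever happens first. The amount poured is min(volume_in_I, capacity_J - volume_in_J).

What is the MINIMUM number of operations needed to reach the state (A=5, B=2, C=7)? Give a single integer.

BFS from (A=0, B=0, C=0). One shortest path:
  1. fill(B) -> (A=0 B=7 C=0)
  2. pour(B -> C) -> (A=0 B=0 C=7)
  3. fill(B) -> (A=0 B=7 C=7)
  4. pour(B -> A) -> (A=5 B=2 C=7)
Reached target in 4 moves.

Answer: 4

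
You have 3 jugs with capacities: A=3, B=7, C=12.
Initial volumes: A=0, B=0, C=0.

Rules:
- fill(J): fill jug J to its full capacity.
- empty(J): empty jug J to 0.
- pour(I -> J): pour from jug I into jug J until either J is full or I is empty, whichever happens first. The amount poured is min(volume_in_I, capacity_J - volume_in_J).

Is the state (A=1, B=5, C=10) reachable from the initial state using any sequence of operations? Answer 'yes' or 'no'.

BFS explored all 284 reachable states.
Reachable set includes: (0,0,0), (0,0,1), (0,0,2), (0,0,3), (0,0,4), (0,0,5), (0,0,6), (0,0,7), (0,0,8), (0,0,9), (0,0,10), (0,0,11) ...
Target (A=1, B=5, C=10) not in reachable set → no.

Answer: no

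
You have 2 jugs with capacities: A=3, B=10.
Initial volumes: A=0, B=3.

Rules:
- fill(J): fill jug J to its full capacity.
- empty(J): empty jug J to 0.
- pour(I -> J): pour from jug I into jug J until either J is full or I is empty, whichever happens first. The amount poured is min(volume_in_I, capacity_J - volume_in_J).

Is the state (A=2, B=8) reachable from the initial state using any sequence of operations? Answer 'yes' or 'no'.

Answer: no

Derivation:
BFS explored all 26 reachable states.
Reachable set includes: (0,0), (0,1), (0,2), (0,3), (0,4), (0,5), (0,6), (0,7), (0,8), (0,9), (0,10), (1,0) ...
Target (A=2, B=8) not in reachable set → no.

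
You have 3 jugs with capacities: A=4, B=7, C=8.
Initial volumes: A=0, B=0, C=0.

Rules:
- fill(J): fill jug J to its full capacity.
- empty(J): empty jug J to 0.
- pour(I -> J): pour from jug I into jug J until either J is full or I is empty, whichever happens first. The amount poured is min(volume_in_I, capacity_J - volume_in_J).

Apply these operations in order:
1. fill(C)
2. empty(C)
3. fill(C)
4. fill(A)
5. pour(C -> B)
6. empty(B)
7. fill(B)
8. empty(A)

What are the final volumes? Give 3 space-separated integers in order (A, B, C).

Step 1: fill(C) -> (A=0 B=0 C=8)
Step 2: empty(C) -> (A=0 B=0 C=0)
Step 3: fill(C) -> (A=0 B=0 C=8)
Step 4: fill(A) -> (A=4 B=0 C=8)
Step 5: pour(C -> B) -> (A=4 B=7 C=1)
Step 6: empty(B) -> (A=4 B=0 C=1)
Step 7: fill(B) -> (A=4 B=7 C=1)
Step 8: empty(A) -> (A=0 B=7 C=1)

Answer: 0 7 1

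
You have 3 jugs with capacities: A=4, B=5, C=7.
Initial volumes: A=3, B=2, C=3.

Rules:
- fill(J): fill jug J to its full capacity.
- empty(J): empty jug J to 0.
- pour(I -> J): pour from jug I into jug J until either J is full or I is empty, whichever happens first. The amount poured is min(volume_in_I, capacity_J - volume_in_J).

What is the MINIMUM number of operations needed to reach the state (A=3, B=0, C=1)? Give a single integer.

Answer: 4

Derivation:
BFS from (A=3, B=2, C=3). One shortest path:
  1. fill(B) -> (A=3 B=5 C=3)
  2. pour(B -> C) -> (A=3 B=1 C=7)
  3. empty(C) -> (A=3 B=1 C=0)
  4. pour(B -> C) -> (A=3 B=0 C=1)
Reached target in 4 moves.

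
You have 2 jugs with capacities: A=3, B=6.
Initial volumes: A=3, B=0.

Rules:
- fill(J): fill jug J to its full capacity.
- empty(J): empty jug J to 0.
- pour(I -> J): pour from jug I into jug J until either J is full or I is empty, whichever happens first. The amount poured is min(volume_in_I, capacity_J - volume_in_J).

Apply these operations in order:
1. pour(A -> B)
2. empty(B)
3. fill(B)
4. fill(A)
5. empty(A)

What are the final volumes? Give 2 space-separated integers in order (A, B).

Answer: 0 6

Derivation:
Step 1: pour(A -> B) -> (A=0 B=3)
Step 2: empty(B) -> (A=0 B=0)
Step 3: fill(B) -> (A=0 B=6)
Step 4: fill(A) -> (A=3 B=6)
Step 5: empty(A) -> (A=0 B=6)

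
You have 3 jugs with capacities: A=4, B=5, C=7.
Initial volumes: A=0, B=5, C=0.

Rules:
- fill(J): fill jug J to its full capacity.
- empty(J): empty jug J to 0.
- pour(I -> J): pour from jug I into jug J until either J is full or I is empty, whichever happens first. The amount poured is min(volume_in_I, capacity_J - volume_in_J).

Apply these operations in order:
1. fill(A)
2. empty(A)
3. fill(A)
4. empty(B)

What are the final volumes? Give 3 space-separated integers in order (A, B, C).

Answer: 4 0 0

Derivation:
Step 1: fill(A) -> (A=4 B=5 C=0)
Step 2: empty(A) -> (A=0 B=5 C=0)
Step 3: fill(A) -> (A=4 B=5 C=0)
Step 4: empty(B) -> (A=4 B=0 C=0)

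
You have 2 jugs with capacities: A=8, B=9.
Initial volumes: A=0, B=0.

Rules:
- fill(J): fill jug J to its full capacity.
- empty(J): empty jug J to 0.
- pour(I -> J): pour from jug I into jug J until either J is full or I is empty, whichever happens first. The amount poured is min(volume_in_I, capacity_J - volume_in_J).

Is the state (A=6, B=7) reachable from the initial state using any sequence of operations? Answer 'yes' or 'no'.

Answer: no

Derivation:
BFS explored all 34 reachable states.
Reachable set includes: (0,0), (0,1), (0,2), (0,3), (0,4), (0,5), (0,6), (0,7), (0,8), (0,9), (1,0), (1,9) ...
Target (A=6, B=7) not in reachable set → no.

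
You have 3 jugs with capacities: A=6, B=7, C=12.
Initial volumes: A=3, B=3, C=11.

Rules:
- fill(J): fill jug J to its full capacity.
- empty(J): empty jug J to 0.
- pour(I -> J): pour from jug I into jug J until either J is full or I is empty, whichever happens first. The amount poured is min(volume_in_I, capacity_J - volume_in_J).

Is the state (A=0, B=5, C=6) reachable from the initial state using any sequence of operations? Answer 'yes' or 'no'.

Answer: yes

Derivation:
BFS from (A=3, B=3, C=11):
  1. pour(A -> B) -> (A=0 B=6 C=11)
  2. pour(B -> C) -> (A=0 B=5 C=12)
  3. pour(C -> A) -> (A=6 B=5 C=6)
  4. empty(A) -> (A=0 B=5 C=6)
Target reached → yes.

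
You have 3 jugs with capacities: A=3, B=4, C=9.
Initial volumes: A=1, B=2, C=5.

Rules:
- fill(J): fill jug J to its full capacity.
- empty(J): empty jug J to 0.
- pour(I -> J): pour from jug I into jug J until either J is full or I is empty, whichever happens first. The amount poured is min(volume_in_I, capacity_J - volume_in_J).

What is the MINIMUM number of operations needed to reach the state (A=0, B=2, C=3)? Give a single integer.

Answer: 2

Derivation:
BFS from (A=1, B=2, C=5). One shortest path:
  1. pour(C -> A) -> (A=3 B=2 C=3)
  2. empty(A) -> (A=0 B=2 C=3)
Reached target in 2 moves.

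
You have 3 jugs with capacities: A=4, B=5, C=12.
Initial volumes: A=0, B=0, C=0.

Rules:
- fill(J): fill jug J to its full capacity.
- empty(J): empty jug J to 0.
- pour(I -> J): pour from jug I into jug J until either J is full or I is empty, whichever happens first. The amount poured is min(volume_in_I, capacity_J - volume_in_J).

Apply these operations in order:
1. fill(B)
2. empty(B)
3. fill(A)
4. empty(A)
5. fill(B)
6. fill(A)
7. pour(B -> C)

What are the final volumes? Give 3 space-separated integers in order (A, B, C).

Step 1: fill(B) -> (A=0 B=5 C=0)
Step 2: empty(B) -> (A=0 B=0 C=0)
Step 3: fill(A) -> (A=4 B=0 C=0)
Step 4: empty(A) -> (A=0 B=0 C=0)
Step 5: fill(B) -> (A=0 B=5 C=0)
Step 6: fill(A) -> (A=4 B=5 C=0)
Step 7: pour(B -> C) -> (A=4 B=0 C=5)

Answer: 4 0 5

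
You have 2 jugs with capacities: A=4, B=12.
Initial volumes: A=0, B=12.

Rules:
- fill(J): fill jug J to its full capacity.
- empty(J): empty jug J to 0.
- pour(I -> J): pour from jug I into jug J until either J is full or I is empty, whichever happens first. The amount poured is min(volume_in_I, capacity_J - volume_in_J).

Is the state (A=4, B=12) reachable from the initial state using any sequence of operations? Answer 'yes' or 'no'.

BFS from (A=0, B=12):
  1. fill(A) -> (A=4 B=12)
Target reached → yes.

Answer: yes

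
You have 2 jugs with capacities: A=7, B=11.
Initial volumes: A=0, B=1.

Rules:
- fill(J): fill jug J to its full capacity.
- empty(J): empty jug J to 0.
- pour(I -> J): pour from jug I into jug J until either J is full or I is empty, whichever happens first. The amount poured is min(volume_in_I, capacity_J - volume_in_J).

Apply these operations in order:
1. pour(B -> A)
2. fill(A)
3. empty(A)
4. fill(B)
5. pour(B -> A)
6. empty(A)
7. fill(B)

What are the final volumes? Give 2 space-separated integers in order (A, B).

Step 1: pour(B -> A) -> (A=1 B=0)
Step 2: fill(A) -> (A=7 B=0)
Step 3: empty(A) -> (A=0 B=0)
Step 4: fill(B) -> (A=0 B=11)
Step 5: pour(B -> A) -> (A=7 B=4)
Step 6: empty(A) -> (A=0 B=4)
Step 7: fill(B) -> (A=0 B=11)

Answer: 0 11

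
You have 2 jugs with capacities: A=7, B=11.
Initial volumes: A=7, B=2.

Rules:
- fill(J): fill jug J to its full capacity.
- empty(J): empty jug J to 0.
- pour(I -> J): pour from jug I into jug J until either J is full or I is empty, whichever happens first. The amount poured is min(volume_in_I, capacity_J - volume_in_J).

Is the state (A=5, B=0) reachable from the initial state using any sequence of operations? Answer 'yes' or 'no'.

BFS from (A=7, B=2):
  1. pour(A -> B) -> (A=0 B=9)
  2. fill(A) -> (A=7 B=9)
  3. pour(A -> B) -> (A=5 B=11)
  4. empty(B) -> (A=5 B=0)
Target reached → yes.

Answer: yes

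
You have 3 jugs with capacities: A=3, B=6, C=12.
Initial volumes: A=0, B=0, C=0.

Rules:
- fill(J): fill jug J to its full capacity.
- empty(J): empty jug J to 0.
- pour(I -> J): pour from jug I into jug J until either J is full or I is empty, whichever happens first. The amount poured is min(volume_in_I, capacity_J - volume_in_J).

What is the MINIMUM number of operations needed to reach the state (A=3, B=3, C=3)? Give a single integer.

Answer: 4

Derivation:
BFS from (A=0, B=0, C=0). One shortest path:
  1. fill(A) -> (A=3 B=0 C=0)
  2. fill(B) -> (A=3 B=6 C=0)
  3. pour(A -> C) -> (A=0 B=6 C=3)
  4. pour(B -> A) -> (A=3 B=3 C=3)
Reached target in 4 moves.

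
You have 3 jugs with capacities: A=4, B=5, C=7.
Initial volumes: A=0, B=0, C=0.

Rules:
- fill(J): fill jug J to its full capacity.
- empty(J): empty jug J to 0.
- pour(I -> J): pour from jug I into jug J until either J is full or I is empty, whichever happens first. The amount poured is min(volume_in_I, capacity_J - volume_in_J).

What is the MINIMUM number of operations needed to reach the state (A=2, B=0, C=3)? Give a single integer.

Answer: 7

Derivation:
BFS from (A=0, B=0, C=0). One shortest path:
  1. fill(A) -> (A=4 B=0 C=0)
  2. fill(B) -> (A=4 B=5 C=0)
  3. pour(A -> C) -> (A=0 B=5 C=4)
  4. pour(B -> C) -> (A=0 B=2 C=7)
  5. pour(C -> A) -> (A=4 B=2 C=3)
  6. empty(A) -> (A=0 B=2 C=3)
  7. pour(B -> A) -> (A=2 B=0 C=3)
Reached target in 7 moves.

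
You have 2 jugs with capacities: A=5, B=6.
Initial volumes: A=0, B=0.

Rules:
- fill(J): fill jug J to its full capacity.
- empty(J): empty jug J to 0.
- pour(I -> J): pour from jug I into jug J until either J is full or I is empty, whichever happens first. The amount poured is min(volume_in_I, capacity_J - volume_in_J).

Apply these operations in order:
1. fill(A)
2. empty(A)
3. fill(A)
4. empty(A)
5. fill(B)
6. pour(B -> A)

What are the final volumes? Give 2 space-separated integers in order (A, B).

Answer: 5 1

Derivation:
Step 1: fill(A) -> (A=5 B=0)
Step 2: empty(A) -> (A=0 B=0)
Step 3: fill(A) -> (A=5 B=0)
Step 4: empty(A) -> (A=0 B=0)
Step 5: fill(B) -> (A=0 B=6)
Step 6: pour(B -> A) -> (A=5 B=1)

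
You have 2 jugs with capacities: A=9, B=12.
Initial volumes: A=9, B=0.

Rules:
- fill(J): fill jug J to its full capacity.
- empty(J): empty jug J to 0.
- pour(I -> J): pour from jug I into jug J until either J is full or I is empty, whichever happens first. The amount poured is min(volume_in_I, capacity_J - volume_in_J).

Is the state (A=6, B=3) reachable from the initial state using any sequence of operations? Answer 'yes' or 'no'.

Answer: no

Derivation:
BFS explored all 14 reachable states.
Reachable set includes: (0,0), (0,3), (0,6), (0,9), (0,12), (3,0), (3,12), (6,0), (6,12), (9,0), (9,3), (9,6) ...
Target (A=6, B=3) not in reachable set → no.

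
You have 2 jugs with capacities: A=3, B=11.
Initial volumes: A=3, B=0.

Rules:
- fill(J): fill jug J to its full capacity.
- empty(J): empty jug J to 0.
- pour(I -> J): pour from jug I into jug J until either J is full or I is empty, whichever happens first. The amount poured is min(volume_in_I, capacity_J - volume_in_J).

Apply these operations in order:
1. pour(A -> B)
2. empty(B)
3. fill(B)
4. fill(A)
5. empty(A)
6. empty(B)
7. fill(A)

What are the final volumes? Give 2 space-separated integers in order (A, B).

Step 1: pour(A -> B) -> (A=0 B=3)
Step 2: empty(B) -> (A=0 B=0)
Step 3: fill(B) -> (A=0 B=11)
Step 4: fill(A) -> (A=3 B=11)
Step 5: empty(A) -> (A=0 B=11)
Step 6: empty(B) -> (A=0 B=0)
Step 7: fill(A) -> (A=3 B=0)

Answer: 3 0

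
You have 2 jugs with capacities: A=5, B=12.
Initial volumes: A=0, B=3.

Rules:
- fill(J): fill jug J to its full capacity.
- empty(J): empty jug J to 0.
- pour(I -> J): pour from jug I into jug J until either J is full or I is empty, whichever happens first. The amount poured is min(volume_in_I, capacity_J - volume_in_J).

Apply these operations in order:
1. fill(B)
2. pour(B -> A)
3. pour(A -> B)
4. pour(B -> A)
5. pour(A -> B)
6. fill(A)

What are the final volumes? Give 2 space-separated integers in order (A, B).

Answer: 5 12

Derivation:
Step 1: fill(B) -> (A=0 B=12)
Step 2: pour(B -> A) -> (A=5 B=7)
Step 3: pour(A -> B) -> (A=0 B=12)
Step 4: pour(B -> A) -> (A=5 B=7)
Step 5: pour(A -> B) -> (A=0 B=12)
Step 6: fill(A) -> (A=5 B=12)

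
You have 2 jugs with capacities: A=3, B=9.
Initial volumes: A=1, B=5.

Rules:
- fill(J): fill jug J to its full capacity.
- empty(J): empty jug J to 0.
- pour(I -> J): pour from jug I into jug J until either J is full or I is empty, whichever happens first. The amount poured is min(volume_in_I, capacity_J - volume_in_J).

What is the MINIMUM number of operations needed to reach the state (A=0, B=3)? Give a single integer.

BFS from (A=1, B=5). One shortest path:
  1. pour(B -> A) -> (A=3 B=3)
  2. empty(A) -> (A=0 B=3)
Reached target in 2 moves.

Answer: 2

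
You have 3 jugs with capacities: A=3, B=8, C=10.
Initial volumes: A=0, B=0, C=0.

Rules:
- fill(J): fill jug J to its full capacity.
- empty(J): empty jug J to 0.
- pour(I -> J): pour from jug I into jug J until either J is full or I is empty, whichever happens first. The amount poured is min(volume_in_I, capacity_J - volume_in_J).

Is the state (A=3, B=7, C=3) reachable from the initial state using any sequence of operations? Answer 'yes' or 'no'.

Answer: yes

Derivation:
BFS from (A=0, B=0, C=0):
  1. fill(C) -> (A=0 B=0 C=10)
  2. pour(C -> A) -> (A=3 B=0 C=7)
  3. pour(C -> B) -> (A=3 B=7 C=0)
  4. pour(A -> C) -> (A=0 B=7 C=3)
  5. fill(A) -> (A=3 B=7 C=3)
Target reached → yes.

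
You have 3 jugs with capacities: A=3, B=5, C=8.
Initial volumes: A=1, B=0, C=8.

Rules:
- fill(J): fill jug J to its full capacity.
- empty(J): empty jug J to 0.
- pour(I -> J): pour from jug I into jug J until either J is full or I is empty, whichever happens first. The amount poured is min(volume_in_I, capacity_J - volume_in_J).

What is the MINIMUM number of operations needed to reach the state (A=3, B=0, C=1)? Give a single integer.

BFS from (A=1, B=0, C=8). One shortest path:
  1. empty(C) -> (A=1 B=0 C=0)
  2. pour(A -> C) -> (A=0 B=0 C=1)
  3. fill(A) -> (A=3 B=0 C=1)
Reached target in 3 moves.

Answer: 3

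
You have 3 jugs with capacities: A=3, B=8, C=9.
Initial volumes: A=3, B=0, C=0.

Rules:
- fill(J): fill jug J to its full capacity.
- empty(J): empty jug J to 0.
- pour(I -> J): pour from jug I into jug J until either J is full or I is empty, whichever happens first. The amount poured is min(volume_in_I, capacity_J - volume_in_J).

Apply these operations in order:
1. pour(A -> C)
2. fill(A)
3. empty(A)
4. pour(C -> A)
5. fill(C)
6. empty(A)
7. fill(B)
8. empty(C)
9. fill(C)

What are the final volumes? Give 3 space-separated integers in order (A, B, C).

Answer: 0 8 9

Derivation:
Step 1: pour(A -> C) -> (A=0 B=0 C=3)
Step 2: fill(A) -> (A=3 B=0 C=3)
Step 3: empty(A) -> (A=0 B=0 C=3)
Step 4: pour(C -> A) -> (A=3 B=0 C=0)
Step 5: fill(C) -> (A=3 B=0 C=9)
Step 6: empty(A) -> (A=0 B=0 C=9)
Step 7: fill(B) -> (A=0 B=8 C=9)
Step 8: empty(C) -> (A=0 B=8 C=0)
Step 9: fill(C) -> (A=0 B=8 C=9)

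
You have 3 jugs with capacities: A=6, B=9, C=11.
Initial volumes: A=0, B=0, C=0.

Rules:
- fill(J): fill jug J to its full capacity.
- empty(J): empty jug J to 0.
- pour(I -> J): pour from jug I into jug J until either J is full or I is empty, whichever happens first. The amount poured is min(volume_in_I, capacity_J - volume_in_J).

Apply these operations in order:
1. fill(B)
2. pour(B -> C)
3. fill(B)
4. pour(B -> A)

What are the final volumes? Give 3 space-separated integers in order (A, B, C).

Step 1: fill(B) -> (A=0 B=9 C=0)
Step 2: pour(B -> C) -> (A=0 B=0 C=9)
Step 3: fill(B) -> (A=0 B=9 C=9)
Step 4: pour(B -> A) -> (A=6 B=3 C=9)

Answer: 6 3 9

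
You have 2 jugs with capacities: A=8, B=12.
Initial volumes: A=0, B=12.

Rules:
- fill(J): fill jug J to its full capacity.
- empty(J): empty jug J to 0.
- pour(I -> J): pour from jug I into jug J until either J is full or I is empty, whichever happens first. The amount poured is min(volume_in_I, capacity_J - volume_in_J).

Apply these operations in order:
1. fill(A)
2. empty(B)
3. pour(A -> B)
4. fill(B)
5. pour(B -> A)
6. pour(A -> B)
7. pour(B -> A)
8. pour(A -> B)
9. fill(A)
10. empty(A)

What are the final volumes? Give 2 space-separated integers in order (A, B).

Step 1: fill(A) -> (A=8 B=12)
Step 2: empty(B) -> (A=8 B=0)
Step 3: pour(A -> B) -> (A=0 B=8)
Step 4: fill(B) -> (A=0 B=12)
Step 5: pour(B -> A) -> (A=8 B=4)
Step 6: pour(A -> B) -> (A=0 B=12)
Step 7: pour(B -> A) -> (A=8 B=4)
Step 8: pour(A -> B) -> (A=0 B=12)
Step 9: fill(A) -> (A=8 B=12)
Step 10: empty(A) -> (A=0 B=12)

Answer: 0 12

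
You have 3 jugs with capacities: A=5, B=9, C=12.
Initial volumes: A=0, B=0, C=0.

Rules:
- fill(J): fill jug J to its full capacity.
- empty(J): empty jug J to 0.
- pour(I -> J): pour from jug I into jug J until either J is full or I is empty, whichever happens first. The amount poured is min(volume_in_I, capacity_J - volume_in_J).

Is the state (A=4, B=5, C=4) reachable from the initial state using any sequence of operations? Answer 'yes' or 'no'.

BFS explored all 428 reachable states.
Reachable set includes: (0,0,0), (0,0,1), (0,0,2), (0,0,3), (0,0,4), (0,0,5), (0,0,6), (0,0,7), (0,0,8), (0,0,9), (0,0,10), (0,0,11) ...
Target (A=4, B=5, C=4) not in reachable set → no.

Answer: no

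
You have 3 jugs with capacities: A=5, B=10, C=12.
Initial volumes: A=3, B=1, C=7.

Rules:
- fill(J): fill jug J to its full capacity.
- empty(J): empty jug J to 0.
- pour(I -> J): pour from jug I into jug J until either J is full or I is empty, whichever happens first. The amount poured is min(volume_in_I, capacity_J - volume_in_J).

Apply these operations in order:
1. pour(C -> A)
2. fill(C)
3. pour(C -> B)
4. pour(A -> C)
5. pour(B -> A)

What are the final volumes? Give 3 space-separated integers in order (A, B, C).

Answer: 5 5 8

Derivation:
Step 1: pour(C -> A) -> (A=5 B=1 C=5)
Step 2: fill(C) -> (A=5 B=1 C=12)
Step 3: pour(C -> B) -> (A=5 B=10 C=3)
Step 4: pour(A -> C) -> (A=0 B=10 C=8)
Step 5: pour(B -> A) -> (A=5 B=5 C=8)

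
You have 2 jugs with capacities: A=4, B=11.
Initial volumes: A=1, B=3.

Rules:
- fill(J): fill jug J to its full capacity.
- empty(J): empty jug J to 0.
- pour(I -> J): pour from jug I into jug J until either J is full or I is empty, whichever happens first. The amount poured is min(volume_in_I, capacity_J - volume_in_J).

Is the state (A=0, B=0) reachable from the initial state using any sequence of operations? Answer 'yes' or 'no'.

Answer: yes

Derivation:
BFS from (A=1, B=3):
  1. empty(A) -> (A=0 B=3)
  2. empty(B) -> (A=0 B=0)
Target reached → yes.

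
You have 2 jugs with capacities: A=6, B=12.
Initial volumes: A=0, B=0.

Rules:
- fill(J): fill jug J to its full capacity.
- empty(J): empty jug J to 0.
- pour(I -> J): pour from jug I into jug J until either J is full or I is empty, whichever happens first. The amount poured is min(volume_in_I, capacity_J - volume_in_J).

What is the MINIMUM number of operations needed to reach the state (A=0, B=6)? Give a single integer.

Answer: 2

Derivation:
BFS from (A=0, B=0). One shortest path:
  1. fill(A) -> (A=6 B=0)
  2. pour(A -> B) -> (A=0 B=6)
Reached target in 2 moves.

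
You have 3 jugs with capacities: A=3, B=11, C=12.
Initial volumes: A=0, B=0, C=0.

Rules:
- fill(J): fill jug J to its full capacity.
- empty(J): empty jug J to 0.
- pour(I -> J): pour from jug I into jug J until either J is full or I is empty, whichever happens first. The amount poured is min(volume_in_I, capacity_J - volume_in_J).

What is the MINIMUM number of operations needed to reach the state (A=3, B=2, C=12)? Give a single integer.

BFS from (A=0, B=0, C=0). One shortest path:
  1. fill(A) -> (A=3 B=0 C=0)
  2. fill(B) -> (A=3 B=11 C=0)
  3. pour(A -> C) -> (A=0 B=11 C=3)
  4. fill(A) -> (A=3 B=11 C=3)
  5. pour(B -> C) -> (A=3 B=2 C=12)
Reached target in 5 moves.

Answer: 5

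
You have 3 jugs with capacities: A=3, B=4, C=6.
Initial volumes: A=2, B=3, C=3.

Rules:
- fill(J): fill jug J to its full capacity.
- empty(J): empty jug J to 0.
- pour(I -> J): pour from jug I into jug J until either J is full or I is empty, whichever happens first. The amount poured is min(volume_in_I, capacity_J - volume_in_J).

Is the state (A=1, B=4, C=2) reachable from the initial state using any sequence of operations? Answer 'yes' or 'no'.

Answer: yes

Derivation:
BFS from (A=2, B=3, C=3):
  1. fill(C) -> (A=2 B=3 C=6)
  2. pour(A -> B) -> (A=1 B=4 C=6)
  3. empty(B) -> (A=1 B=0 C=6)
  4. pour(C -> B) -> (A=1 B=4 C=2)
Target reached → yes.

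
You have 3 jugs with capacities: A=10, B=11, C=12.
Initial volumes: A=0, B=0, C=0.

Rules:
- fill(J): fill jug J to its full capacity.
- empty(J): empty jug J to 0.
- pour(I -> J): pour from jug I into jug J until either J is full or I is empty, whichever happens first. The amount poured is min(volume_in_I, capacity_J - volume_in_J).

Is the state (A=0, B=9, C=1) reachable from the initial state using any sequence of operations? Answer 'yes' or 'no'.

Answer: yes

Derivation:
BFS from (A=0, B=0, C=0):
  1. fill(A) -> (A=10 B=0 C=0)
  2. fill(B) -> (A=10 B=11 C=0)
  3. pour(B -> C) -> (A=10 B=0 C=11)
  4. pour(A -> C) -> (A=9 B=0 C=12)
  5. pour(C -> B) -> (A=9 B=11 C=1)
  6. empty(B) -> (A=9 B=0 C=1)
  7. pour(A -> B) -> (A=0 B=9 C=1)
Target reached → yes.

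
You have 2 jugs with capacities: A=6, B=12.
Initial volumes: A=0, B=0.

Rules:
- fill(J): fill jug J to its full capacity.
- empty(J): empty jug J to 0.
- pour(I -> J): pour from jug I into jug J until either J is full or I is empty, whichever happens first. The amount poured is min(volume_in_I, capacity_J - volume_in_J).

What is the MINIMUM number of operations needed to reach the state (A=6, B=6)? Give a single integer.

BFS from (A=0, B=0). One shortest path:
  1. fill(B) -> (A=0 B=12)
  2. pour(B -> A) -> (A=6 B=6)
Reached target in 2 moves.

Answer: 2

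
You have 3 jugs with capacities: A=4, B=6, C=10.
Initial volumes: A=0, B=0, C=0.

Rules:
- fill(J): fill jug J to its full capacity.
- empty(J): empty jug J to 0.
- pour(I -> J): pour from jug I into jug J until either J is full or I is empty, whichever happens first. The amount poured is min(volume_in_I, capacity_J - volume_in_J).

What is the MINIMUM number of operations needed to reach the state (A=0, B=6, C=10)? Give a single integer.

Answer: 2

Derivation:
BFS from (A=0, B=0, C=0). One shortest path:
  1. fill(B) -> (A=0 B=6 C=0)
  2. fill(C) -> (A=0 B=6 C=10)
Reached target in 2 moves.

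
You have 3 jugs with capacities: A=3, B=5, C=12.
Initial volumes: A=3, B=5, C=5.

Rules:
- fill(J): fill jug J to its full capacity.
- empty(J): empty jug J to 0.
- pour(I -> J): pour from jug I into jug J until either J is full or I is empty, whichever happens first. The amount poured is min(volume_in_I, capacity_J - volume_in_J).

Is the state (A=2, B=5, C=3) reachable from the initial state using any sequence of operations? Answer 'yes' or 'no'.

BFS from (A=3, B=5, C=5):
  1. empty(A) -> (A=0 B=5 C=5)
  2. pour(B -> A) -> (A=3 B=2 C=5)
  3. pour(A -> C) -> (A=0 B=2 C=8)
  4. pour(B -> A) -> (A=2 B=0 C=8)
  5. pour(C -> B) -> (A=2 B=5 C=3)
Target reached → yes.

Answer: yes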